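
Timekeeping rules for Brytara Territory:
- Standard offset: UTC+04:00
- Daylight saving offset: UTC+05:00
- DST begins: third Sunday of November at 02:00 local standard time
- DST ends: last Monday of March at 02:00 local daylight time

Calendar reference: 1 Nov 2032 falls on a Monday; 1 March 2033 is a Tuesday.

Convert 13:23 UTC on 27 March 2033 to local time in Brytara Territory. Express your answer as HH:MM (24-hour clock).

1 November 2032 is a Monday, so the first Sunday is November 7 and the third is November 21.
1 March 2033 is a Tuesday, so Mondays fall on 7, 14, 21, 28; the last is March 28.
At the standard offset (UTC+04:00), 13:23 UTC + 4h = 17:23 Brytara Territory standard time.
The standard-time date in Brytara Territory, 27 March 2033, lies within the daylight-saving period (21 November 2032 – 28 March 2033), so Brytara Territory is on daylight time, UTC+05:00.
13:23 UTC + 5h = 18:23 local.

18:23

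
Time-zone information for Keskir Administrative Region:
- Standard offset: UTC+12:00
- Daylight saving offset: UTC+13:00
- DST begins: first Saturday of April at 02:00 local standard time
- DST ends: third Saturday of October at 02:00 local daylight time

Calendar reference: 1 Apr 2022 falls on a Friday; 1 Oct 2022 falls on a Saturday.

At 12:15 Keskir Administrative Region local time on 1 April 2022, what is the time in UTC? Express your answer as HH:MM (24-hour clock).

1 April 2022 is a Friday, so the first Saturday is April 2.
1 October 2022 is a Saturday, so the first Saturday is October 1 and the third is October 15.
1 April 2022 is outside the daylight-saving period (2 April – 15 October), so Keskir Administrative Region is on standard time, UTC+12:00.
12:15 local − 12h = 00:15 UTC.

00:15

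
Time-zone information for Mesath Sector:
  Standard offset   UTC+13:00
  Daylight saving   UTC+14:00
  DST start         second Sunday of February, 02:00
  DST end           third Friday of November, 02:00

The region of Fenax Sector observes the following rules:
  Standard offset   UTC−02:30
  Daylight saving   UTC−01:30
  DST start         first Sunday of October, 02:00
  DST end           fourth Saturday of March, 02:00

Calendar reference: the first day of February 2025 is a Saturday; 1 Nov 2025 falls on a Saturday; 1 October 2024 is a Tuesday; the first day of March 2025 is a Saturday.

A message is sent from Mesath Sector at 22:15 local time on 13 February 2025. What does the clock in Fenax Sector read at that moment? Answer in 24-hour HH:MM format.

06:45

1 February 2025 is a Saturday, so the first Sunday is February 2 and the second is February 9.
1 November 2025 is a Saturday, so the first Friday is November 7 and the third is November 21.
13 February 2025 lies within the daylight-saving period (9 February – 21 November), so Mesath Sector is on daylight time, UTC+14:00.
22:15 Mesath Sector − 14h = 08:15 UTC.
1 October 2024 is a Tuesday, so the first Sunday is October 6.
1 March 2025 is a Saturday, so the first Saturday is March 1 and the fourth is March 22.
At the standard offset (UTC−02:30), 08:15 UTC − 2h30m = 05:45 Fenax Sector standard time.
The standard-time date in Fenax Sector, 13 February 2025, lies within the daylight-saving period (6 October 2024 – 22 March 2025), so Fenax Sector is on daylight time, UTC−01:30.
08:15 UTC − 1h30m = 06:45 Fenax Sector.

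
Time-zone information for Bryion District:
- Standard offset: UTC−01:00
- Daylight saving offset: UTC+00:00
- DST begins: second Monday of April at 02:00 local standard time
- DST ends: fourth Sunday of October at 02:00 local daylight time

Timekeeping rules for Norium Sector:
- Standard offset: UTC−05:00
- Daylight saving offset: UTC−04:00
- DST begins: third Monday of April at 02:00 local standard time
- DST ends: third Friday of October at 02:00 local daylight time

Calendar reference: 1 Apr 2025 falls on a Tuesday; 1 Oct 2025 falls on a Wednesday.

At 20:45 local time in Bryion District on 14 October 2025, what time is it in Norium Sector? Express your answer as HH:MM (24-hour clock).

1 April 2025 is a Tuesday, so the first Monday is April 7 and the second is April 14.
1 October 2025 is a Wednesday, so the first Sunday is October 5 and the fourth is October 26.
14 October 2025 lies within the daylight-saving period (14 April – 26 October), so Bryion District is on daylight time, UTC+00:00.
20:45 Bryion District − 0h = 20:45 UTC.
1 April 2025 is a Tuesday, so the first Monday is April 7 and the third is April 21.
1 October 2025 is a Wednesday, so the first Friday is October 3 and the third is October 17.
At the standard offset (UTC−05:00), 20:45 UTC − 5h = 15:45 Norium Sector standard time.
Daylight saving runs 21 April – 17 October; the standard-time date in Norium Sector, 14 October 2025, is inside that window, so Norium Sector is at UTC−04:00.
20:45 UTC − 4h = 16:45 Norium Sector.

16:45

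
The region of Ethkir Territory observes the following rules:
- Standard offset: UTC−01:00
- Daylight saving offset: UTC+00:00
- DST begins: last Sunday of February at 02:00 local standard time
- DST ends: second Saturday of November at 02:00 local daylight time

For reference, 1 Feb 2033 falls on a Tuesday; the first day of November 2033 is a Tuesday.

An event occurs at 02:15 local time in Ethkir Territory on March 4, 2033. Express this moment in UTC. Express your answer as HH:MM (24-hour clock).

02:15

1 February 2033 is a Tuesday, so Sundays fall on 6, 13, 20, 27; the last is February 27.
1 November 2033 is a Tuesday, so the first Saturday is November 5 and the second is November 12.
March 4, 2033 lies within the daylight-saving period (27 February – 12 November), so Ethkir Territory is on daylight time, UTC+00:00.
02:15 local − 0h = 02:15 UTC.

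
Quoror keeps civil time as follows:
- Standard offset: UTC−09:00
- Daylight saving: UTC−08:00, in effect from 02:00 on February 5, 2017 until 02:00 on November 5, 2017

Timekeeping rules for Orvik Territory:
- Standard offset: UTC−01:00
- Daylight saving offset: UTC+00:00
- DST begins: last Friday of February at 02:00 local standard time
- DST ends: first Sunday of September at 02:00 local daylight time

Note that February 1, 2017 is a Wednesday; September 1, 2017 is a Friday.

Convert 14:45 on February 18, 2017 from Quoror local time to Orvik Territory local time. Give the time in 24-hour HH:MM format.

21:45

February 18, 2017 lies within the daylight-saving period (5 February – 5 November), so Quoror is on daylight time, UTC−08:00.
14:45 Quoror + 8h = 22:45 UTC.
1 February 2017 is a Wednesday, so Fridays fall on 3, 10, 17, 24; the last is February 24.
1 September 2017 is a Friday, so the first Sunday is September 3.
At the standard offset (UTC−01:00), 22:45 UTC − 1h = 21:45 Orvik Territory standard time.
Daylight saving runs 24 February – 3 September; the standard-time date in Orvik Territory, February 18, 2017, is outside that window, so Orvik Territory is on standard time at UTC−01:00.
22:45 UTC − 1h = 21:45 Orvik Territory.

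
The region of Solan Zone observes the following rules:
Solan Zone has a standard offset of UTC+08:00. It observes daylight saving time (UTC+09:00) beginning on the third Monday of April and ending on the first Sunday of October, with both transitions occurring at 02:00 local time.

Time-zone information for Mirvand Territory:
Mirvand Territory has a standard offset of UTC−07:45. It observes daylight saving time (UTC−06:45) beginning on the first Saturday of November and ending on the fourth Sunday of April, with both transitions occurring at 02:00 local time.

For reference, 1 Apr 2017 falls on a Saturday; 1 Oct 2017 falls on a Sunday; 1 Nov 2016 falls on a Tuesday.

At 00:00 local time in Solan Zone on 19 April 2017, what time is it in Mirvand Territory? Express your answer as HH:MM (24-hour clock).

1 April 2017 is a Saturday, so the first Monday is April 3 and the third is April 17.
1 October 2017 is a Sunday, so the first Sunday is October 1.
19 April 2017 falls between 17 April and 1 October, so daylight saving is in effect and Solan Zone is at UTC+09:00.
00:00 Solan Zone − 9h = 15:00 UTC (rolling into the previous day, 18 April 2017).
1 November 2016 is a Tuesday, so the first Saturday is November 5.
1 April 2017 is a Saturday, so the first Sunday is April 2 and the fourth is April 23.
At the standard offset (UTC−07:45), 15:00 UTC − 7h45m = 07:15 Mirvand Territory standard time.
Daylight saving runs 5 November 2016 – 23 April 2017; the standard-time date in Mirvand Territory, 18 April 2017, is inside that window, so Mirvand Territory is at UTC−06:45.
15:00 UTC − 6h45m = 08:15 Mirvand Territory.

08:15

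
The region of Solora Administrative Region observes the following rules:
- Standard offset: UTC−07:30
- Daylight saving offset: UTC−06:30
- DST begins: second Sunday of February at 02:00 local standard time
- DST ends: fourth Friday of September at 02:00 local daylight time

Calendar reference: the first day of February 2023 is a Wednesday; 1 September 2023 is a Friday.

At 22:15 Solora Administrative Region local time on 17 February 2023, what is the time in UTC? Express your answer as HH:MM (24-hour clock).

04:45

1 February 2023 is a Wednesday, so the first Sunday is February 5 and the second is February 12.
1 September 2023 is a Friday, so the first Friday is September 1 and the fourth is September 22.
Daylight saving runs 12 February – 22 September; 17 February 2023 is inside that window, so Solora Administrative Region is at UTC−06:30.
22:15 local + 6h30m = 04:45 UTC (rolling into the next day, 18 February 2023).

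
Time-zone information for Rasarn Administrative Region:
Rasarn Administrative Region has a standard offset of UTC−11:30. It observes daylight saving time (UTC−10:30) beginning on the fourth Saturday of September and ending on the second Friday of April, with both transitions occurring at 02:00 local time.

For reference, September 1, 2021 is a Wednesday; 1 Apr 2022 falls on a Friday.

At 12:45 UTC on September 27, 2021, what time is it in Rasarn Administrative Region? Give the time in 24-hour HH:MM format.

1 September 2021 is a Wednesday, so the first Saturday is September 4 and the fourth is September 25.
1 April 2022 is a Friday, so the first Friday is April 1 and the second is April 8.
At the standard offset (UTC−11:30), 12:45 UTC − 11h30m = 01:15 Rasarn Administrative Region standard time.
The standard-time date in Rasarn Administrative Region, September 27, 2021, falls between 25 September 2021 and 8 April 2022, so daylight saving is in effect and Rasarn Administrative Region is at UTC−10:30.
12:45 UTC − 10h30m = 02:15 local.

02:15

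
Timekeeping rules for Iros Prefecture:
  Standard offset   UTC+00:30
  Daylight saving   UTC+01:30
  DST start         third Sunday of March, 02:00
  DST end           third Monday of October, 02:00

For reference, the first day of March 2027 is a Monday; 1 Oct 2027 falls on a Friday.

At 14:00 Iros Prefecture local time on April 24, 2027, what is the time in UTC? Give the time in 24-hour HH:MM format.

1 March 2027 is a Monday, so the first Sunday is March 7 and the third is March 21.
1 October 2027 is a Friday, so the first Monday is October 4 and the third is October 18.
April 24, 2027 lies within the daylight-saving period (21 March – 18 October), so Iros Prefecture is on daylight time, UTC+01:30.
14:00 local − 1h30m = 12:30 UTC.

12:30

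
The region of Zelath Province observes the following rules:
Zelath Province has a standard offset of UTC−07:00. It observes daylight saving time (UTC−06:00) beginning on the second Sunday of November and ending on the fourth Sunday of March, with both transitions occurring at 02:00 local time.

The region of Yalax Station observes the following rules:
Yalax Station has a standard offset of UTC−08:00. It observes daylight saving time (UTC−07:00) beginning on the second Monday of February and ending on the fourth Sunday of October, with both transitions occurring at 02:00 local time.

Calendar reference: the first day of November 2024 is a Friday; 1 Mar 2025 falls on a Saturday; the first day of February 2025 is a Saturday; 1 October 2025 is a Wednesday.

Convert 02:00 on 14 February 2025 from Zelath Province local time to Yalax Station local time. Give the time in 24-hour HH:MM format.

01:00

1 November 2024 is a Friday, so the first Sunday is November 3 and the second is November 10.
1 March 2025 is a Saturday, so the first Sunday is March 2 and the fourth is March 23.
Daylight saving runs 10 November 2024 – 23 March 2025; 14 February 2025 is inside that window, so Zelath Province is at UTC−06:00.
02:00 Zelath Province + 6h = 08:00 UTC.
1 February 2025 is a Saturday, so the first Monday is February 3 and the second is February 10.
1 October 2025 is a Wednesday, so the first Sunday is October 5 and the fourth is October 26.
At the standard offset (UTC−08:00), 08:00 UTC − 8h = 00:00 Yalax Station standard time.
The standard-time date in Yalax Station, 14 February 2025, falls between 10 February and 26 October, so daylight saving is in effect and Yalax Station is at UTC−07:00.
08:00 UTC − 7h = 01:00 Yalax Station.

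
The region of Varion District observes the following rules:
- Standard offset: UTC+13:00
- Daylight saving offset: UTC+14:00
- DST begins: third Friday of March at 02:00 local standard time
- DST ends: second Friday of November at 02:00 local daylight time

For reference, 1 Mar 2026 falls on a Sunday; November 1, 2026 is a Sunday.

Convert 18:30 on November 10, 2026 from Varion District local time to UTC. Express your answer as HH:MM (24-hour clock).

04:30

1 March 2026 is a Sunday, so the first Friday is March 6 and the third is March 20.
1 November 2026 is a Sunday, so the first Friday is November 6 and the second is November 13.
Daylight saving runs 20 March – 13 November; November 10, 2026 is inside that window, so Varion District is at UTC+14:00.
18:30 local − 14h = 04:30 UTC.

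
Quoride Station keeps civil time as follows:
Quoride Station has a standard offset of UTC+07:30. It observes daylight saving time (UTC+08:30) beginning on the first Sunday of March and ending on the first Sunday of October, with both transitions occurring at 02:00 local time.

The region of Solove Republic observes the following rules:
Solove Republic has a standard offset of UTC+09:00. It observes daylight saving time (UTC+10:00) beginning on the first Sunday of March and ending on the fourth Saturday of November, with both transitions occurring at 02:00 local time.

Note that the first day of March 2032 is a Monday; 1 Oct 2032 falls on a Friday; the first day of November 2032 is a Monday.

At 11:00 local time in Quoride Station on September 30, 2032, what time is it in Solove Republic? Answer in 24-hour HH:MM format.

12:30

1 March 2032 is a Monday, so the first Sunday is March 7.
1 October 2032 is a Friday, so the first Sunday is October 3.
September 30, 2032 falls between 7 March and 3 October, so daylight saving is in effect and Quoride Station is at UTC+08:30.
11:00 Quoride Station − 8h30m = 02:30 UTC.
1 March 2032 is a Monday, so the first Sunday is March 7.
1 November 2032 is a Monday, so the first Saturday is November 6 and the fourth is November 27.
At the standard offset (UTC+09:00), 02:30 UTC + 9h = 11:30 Solove Republic standard time.
The standard-time date in Solove Republic, September 30, 2032, lies within the daylight-saving period (7 March – 27 November), so Solove Republic is on daylight time, UTC+10:00.
02:30 UTC + 10h = 12:30 Solove Republic.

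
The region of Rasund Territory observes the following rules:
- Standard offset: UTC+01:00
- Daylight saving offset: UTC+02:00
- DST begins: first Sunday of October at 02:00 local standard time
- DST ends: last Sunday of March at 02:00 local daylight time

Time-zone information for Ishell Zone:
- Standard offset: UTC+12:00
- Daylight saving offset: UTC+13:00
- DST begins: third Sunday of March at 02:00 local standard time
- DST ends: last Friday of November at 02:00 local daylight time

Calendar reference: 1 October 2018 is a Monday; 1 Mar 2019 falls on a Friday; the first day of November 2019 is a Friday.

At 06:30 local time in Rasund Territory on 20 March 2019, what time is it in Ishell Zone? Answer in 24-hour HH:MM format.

1 October 2018 is a Monday, so the first Sunday is October 7.
1 March 2019 is a Friday, so Sundays fall on 3, 10, 17, 24, 31; the last is March 31.
20 March 2019 lies within the daylight-saving period (7 October 2018 – 31 March 2019), so Rasund Territory is on daylight time, UTC+02:00.
06:30 Rasund Territory − 2h = 04:30 UTC.
1 March 2019 is a Friday, so the first Sunday is March 3 and the third is March 17.
1 November 2019 is a Friday, so Fridays fall on 1, 8, 15, 22, 29; the last is November 29.
At the standard offset (UTC+12:00), 04:30 UTC + 12h = 16:30 Ishell Zone standard time.
The standard-time date in Ishell Zone, 20 March 2019, falls between 17 March and 29 November, so daylight saving is in effect and Ishell Zone is at UTC+13:00.
04:30 UTC + 13h = 17:30 Ishell Zone.

17:30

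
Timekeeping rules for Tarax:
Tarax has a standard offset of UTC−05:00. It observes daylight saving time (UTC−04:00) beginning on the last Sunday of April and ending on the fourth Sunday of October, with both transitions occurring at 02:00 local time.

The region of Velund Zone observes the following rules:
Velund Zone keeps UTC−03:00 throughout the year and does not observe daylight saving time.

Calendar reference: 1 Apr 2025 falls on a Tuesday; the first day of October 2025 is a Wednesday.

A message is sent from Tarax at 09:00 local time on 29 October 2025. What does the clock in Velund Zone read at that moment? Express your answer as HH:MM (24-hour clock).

1 April 2025 is a Tuesday, so Sundays fall on 6, 13, 20, 27; the last is April 27.
1 October 2025 is a Wednesday, so the first Sunday is October 5 and the fourth is October 26.
29 October 2025 does not fall between 27 April and 26 October, so daylight saving is not in effect and Tarax is at UTC−05:00.
09:00 Tarax + 5h = 14:00 UTC.
Velund Zone stays on UTC−03:00 all year.
14:00 UTC − 3h = 11:00 Velund Zone.

11:00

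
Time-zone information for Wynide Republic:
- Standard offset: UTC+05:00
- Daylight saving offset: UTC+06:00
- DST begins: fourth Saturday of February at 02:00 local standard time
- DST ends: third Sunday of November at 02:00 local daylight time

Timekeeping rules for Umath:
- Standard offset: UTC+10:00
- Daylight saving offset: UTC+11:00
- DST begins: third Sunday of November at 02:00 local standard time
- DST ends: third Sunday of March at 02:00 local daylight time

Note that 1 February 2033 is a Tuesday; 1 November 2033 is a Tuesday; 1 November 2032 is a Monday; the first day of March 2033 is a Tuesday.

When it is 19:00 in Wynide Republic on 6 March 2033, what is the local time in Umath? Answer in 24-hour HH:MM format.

00:00

1 February 2033 is a Tuesday, so the first Saturday is February 5 and the fourth is February 26.
1 November 2033 is a Tuesday, so the first Sunday is November 6 and the third is November 20.
6 March 2033 falls between 26 February and 20 November, so daylight saving is in effect and Wynide Republic is at UTC+06:00.
19:00 Wynide Republic − 6h = 13:00 UTC.
1 November 2032 is a Monday, so the first Sunday is November 7 and the third is November 21.
1 March 2033 is a Tuesday, so the first Sunday is March 6 and the third is March 20.
At the standard offset (UTC+10:00), 13:00 UTC + 10h = 23:00 Umath standard time.
Daylight saving runs 21 November 2032 – 20 March 2033; the standard-time date in Umath, 6 March 2033, is inside that window, so Umath is at UTC+11:00.
13:00 UTC + 11h = 00:00 Umath (rolling into the next day, 7 March 2033).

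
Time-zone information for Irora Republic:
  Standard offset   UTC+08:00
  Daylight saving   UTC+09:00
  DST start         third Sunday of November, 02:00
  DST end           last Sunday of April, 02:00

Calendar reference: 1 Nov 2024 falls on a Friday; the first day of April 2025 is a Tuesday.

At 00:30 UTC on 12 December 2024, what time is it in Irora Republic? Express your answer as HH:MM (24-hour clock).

1 November 2024 is a Friday, so the first Sunday is November 3 and the third is November 17.
1 April 2025 is a Tuesday, so Sundays fall on 6, 13, 20, 27; the last is April 27.
At the standard offset (UTC+08:00), 00:30 UTC + 8h = 08:30 Irora Republic standard time.
Daylight saving runs 17 November 2024 – 27 April 2025; the standard-time date in Irora Republic, 12 December 2024, is inside that window, so Irora Republic is at UTC+09:00.
00:30 UTC + 9h = 09:30 local.

09:30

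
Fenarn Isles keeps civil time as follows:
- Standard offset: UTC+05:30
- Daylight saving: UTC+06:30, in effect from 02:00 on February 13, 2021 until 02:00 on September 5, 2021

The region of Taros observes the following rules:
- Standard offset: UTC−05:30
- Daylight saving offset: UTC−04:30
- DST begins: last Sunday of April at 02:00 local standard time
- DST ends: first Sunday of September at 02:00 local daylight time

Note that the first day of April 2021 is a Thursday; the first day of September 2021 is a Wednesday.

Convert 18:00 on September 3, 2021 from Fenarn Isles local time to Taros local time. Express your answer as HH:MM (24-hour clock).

Daylight saving runs 13 February – 5 September; September 3, 2021 is inside that window, so Fenarn Isles is at UTC+06:30.
18:00 Fenarn Isles − 6h30m = 11:30 UTC.
1 April 2021 is a Thursday, so Sundays fall on 4, 11, 18, 25; the last is April 25.
1 September 2021 is a Wednesday, so the first Sunday is September 5.
At the standard offset (UTC−05:30), 11:30 UTC − 5h30m = 06:00 Taros standard time.
The standard-time date in Taros, September 3, 2021, lies within the daylight-saving period (25 April – 5 September), so Taros is on daylight time, UTC−04:30.
11:30 UTC − 4h30m = 07:00 Taros.

07:00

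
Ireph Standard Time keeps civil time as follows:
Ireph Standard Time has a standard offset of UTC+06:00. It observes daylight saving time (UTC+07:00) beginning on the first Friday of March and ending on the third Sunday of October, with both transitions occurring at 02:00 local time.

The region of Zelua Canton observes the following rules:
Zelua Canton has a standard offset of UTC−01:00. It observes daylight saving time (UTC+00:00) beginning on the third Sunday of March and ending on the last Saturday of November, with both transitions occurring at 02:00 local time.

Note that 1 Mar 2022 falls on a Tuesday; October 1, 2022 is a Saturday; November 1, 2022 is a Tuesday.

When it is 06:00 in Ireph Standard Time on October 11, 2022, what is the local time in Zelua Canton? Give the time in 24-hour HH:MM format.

23:00

1 March 2022 is a Tuesday, so the first Friday is March 4.
1 October 2022 is a Saturday, so the first Sunday is October 2 and the third is October 16.
Daylight saving runs 4 March – 16 October; October 11, 2022 is inside that window, so Ireph Standard Time is at UTC+07:00.
06:00 Ireph Standard Time − 7h = 23:00 UTC (rolling into the previous day, 10 October 2022).
1 March 2022 is a Tuesday, so the first Sunday is March 6 and the third is March 20.
1 November 2022 is a Tuesday, so Saturdays fall on 5, 12, 19, 26; the last is November 26.
At the standard offset (UTC−01:00), 23:00 UTC − 1h = 22:00 Zelua Canton standard time.
The standard-time date in Zelua Canton, October 10, 2022, lies within the daylight-saving period (20 March – 26 November), so Zelua Canton is on daylight time, UTC+00:00.
23:00 UTC + 0h = 23:00 Zelua Canton.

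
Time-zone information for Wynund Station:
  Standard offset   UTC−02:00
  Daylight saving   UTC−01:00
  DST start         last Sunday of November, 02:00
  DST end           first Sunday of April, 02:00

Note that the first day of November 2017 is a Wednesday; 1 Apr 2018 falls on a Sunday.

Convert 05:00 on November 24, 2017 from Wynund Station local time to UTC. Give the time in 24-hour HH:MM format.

07:00

1 November 2017 is a Wednesday, so Sundays fall on 5, 12, 19, 26; the last is November 26.
1 April 2018 is a Sunday, so the first Sunday is April 1.
November 24, 2017 is outside the daylight-saving period (26 November 2017 – 1 April 2018), so Wynund Station is on standard time, UTC−02:00.
05:00 local + 2h = 07:00 UTC.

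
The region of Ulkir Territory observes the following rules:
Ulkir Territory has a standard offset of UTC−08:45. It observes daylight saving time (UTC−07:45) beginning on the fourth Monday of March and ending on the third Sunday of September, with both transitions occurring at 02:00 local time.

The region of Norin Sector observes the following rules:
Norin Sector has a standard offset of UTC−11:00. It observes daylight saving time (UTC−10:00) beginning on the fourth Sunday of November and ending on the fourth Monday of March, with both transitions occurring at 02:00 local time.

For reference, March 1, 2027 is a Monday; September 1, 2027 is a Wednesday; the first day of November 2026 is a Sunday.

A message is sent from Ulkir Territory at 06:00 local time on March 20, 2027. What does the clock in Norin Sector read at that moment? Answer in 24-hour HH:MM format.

04:45

1 March 2027 is a Monday, so the first Monday is March 1 and the fourth is March 22.
1 September 2027 is a Wednesday, so the first Sunday is September 5 and the third is September 19.
March 20, 2027 is outside the daylight-saving period (22 March – 19 September), so Ulkir Territory is on standard time, UTC−08:45.
06:00 Ulkir Territory + 8h45m = 14:45 UTC.
1 November 2026 is a Sunday, so the first Sunday is November 1 and the fourth is November 22.
1 March 2027 is a Monday, so the first Monday is March 1 and the fourth is March 22.
At the standard offset (UTC−11:00), 14:45 UTC − 11h = 03:45 Norin Sector standard time.
The standard-time date in Norin Sector, March 20, 2027, falls between 22 November 2026 and 22 March 2027, so daylight saving is in effect and Norin Sector is at UTC−10:00.
14:45 UTC − 10h = 04:45 Norin Sector.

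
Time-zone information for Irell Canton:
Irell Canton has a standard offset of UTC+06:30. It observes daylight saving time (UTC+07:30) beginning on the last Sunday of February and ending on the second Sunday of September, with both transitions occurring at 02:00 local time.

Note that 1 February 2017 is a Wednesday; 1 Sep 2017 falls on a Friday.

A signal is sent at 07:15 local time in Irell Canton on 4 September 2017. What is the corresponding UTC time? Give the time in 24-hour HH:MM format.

23:45

1 February 2017 is a Wednesday, so Sundays fall on 5, 12, 19, 26; the last is February 26.
1 September 2017 is a Friday, so the first Sunday is September 3 and the second is September 10.
4 September 2017 falls between 26 February and 10 September, so daylight saving is in effect and Irell Canton is at UTC+07:30.
07:15 local − 7h30m = 23:45 UTC (rolling into the previous day, 3 September 2017).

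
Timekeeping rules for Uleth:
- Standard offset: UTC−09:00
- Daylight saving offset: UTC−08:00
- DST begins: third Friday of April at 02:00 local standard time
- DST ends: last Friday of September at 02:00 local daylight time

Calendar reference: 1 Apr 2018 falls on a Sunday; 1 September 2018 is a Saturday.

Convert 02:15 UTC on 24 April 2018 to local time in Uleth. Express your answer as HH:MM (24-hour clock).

1 April 2018 is a Sunday, so the first Friday is April 6 and the third is April 20.
1 September 2018 is a Saturday, so Fridays fall on 7, 14, 21, 28; the last is September 28.
At the standard offset (UTC−09:00), 02:15 UTC − 9h = 17:15 Uleth standard time (rolling into the previous day, 23 April 2018).
The standard-time date in Uleth, 23 April 2018, falls between 20 April and 28 September, so daylight saving is in effect and Uleth is at UTC−08:00.
02:15 UTC − 8h = 18:15 local (rolling into the previous day, 23 April 2018).

18:15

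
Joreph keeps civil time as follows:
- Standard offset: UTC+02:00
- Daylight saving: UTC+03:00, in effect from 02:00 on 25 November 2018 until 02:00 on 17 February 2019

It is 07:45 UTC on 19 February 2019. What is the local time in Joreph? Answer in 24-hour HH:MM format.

At the standard offset (UTC+02:00), 07:45 UTC + 2h = 09:45 Joreph standard time.
The standard-time date in Joreph, 19 February 2019, is outside the daylight-saving period (25 November 2018 – 17 February 2019), so Joreph is on standard time, UTC+02:00.
07:45 UTC + 2h = 09:45 local.

09:45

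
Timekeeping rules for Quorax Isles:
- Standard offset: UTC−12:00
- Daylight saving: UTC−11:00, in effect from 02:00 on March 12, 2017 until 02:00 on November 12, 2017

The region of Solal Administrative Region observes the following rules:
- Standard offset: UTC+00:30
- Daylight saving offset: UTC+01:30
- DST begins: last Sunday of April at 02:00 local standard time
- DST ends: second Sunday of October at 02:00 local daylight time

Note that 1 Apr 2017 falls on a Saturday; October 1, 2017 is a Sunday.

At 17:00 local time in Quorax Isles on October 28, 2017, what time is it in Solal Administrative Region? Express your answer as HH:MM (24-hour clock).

Daylight saving runs 12 March – 12 November; October 28, 2017 is inside that window, so Quorax Isles is at UTC−11:00.
17:00 Quorax Isles + 11h = 04:00 UTC (rolling into the next day, 29 October 2017).
1 April 2017 is a Saturday, so Sundays fall on 2, 9, 16, 23, 30; the last is April 30.
1 October 2017 is a Sunday, so the first Sunday is October 1 and the second is October 8.
At the standard offset (UTC+00:30), 04:00 UTC + 0h30m = 04:30 Solal Administrative Region standard time.
Daylight saving runs 30 April – 8 October; the standard-time date in Solal Administrative Region, October 29, 2017, is outside that window, so Solal Administrative Region is on standard time at UTC+00:30.
04:00 UTC + 0h30m = 04:30 Solal Administrative Region.

04:30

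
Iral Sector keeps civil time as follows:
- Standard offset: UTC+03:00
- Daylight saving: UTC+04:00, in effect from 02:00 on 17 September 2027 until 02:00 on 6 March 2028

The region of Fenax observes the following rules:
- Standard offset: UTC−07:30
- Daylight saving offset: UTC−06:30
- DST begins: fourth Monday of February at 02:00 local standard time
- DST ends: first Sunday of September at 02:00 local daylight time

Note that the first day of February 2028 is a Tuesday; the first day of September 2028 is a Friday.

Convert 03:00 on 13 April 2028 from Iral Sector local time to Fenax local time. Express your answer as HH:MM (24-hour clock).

17:30

Daylight saving runs 17 September 2027 – 6 March 2028; 13 April 2028 is outside that window, so Iral Sector is on standard time at UTC+03:00.
03:00 Iral Sector − 3h = 00:00 UTC.
1 February 2028 is a Tuesday, so the first Monday is February 7 and the fourth is February 28.
1 September 2028 is a Friday, so the first Sunday is September 3.
At the standard offset (UTC−07:30), 00:00 UTC − 7h30m = 16:30 Fenax standard time (rolling into the previous day, 12 April 2028).
The standard-time date in Fenax, 12 April 2028, lies within the daylight-saving period (28 February – 3 September), so Fenax is on daylight time, UTC−06:30.
00:00 UTC − 6h30m = 17:30 Fenax (rolling into the previous day, 12 April 2028).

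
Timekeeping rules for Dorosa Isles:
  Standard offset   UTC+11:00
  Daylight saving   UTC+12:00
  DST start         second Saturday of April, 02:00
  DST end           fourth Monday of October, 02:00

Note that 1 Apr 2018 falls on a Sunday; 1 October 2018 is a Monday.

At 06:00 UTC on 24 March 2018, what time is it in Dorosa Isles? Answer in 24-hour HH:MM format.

1 April 2018 is a Sunday, so the first Saturday is April 7 and the second is April 14.
1 October 2018 is a Monday, so the first Monday is October 1 and the fourth is October 22.
At the standard offset (UTC+11:00), 06:00 UTC + 11h = 17:00 Dorosa Isles standard time.
The standard-time date in Dorosa Isles, 24 March 2018, is outside the daylight-saving period (14 April – 22 October), so Dorosa Isles is on standard time, UTC+11:00.
06:00 UTC + 11h = 17:00 local.

17:00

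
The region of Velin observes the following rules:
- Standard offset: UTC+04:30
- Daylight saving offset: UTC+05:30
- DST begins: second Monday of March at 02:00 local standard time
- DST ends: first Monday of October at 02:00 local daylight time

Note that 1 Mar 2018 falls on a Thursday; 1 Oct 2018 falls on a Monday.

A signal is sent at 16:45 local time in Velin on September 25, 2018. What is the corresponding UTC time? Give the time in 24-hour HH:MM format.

1 March 2018 is a Thursday, so the first Monday is March 5 and the second is March 12.
1 October 2018 is a Monday, so the first Monday is October 1.
September 25, 2018 falls between 12 March and 1 October, so daylight saving is in effect and Velin is at UTC+05:30.
16:45 local − 5h30m = 11:15 UTC.

11:15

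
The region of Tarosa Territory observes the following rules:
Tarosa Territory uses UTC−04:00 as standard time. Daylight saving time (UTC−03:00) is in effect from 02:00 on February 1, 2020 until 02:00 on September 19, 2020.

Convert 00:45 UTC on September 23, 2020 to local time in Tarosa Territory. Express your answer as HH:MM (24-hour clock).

20:45

At the standard offset (UTC−04:00), 00:45 UTC − 4h = 20:45 Tarosa Territory standard time (rolling into the previous day, 22 September 2020).
The standard-time date in Tarosa Territory, September 22, 2020, is outside the daylight-saving period (1 February – 19 September), so Tarosa Territory is on standard time, UTC−04:00.
00:45 UTC − 4h = 20:45 local (rolling into the previous day, 22 September 2020).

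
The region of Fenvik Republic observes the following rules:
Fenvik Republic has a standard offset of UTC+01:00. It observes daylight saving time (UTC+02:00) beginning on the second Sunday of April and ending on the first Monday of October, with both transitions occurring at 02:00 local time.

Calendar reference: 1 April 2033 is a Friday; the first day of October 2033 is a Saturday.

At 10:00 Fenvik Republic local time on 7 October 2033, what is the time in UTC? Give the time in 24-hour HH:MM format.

1 April 2033 is a Friday, so the first Sunday is April 3 and the second is April 10.
1 October 2033 is a Saturday, so the first Monday is October 3.
7 October 2033 is outside the daylight-saving period (10 April – 3 October), so Fenvik Republic is on standard time, UTC+01:00.
10:00 local − 1h = 09:00 UTC.

09:00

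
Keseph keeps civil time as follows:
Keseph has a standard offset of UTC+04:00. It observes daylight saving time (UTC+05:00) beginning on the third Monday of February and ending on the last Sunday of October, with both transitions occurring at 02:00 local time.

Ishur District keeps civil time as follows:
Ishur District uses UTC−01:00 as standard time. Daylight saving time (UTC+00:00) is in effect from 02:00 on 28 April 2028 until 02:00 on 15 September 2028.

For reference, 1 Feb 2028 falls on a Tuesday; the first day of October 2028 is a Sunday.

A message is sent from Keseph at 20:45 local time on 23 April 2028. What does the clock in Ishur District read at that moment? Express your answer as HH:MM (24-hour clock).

14:45

1 February 2028 is a Tuesday, so the first Monday is February 7 and the third is February 21.
1 October 2028 is a Sunday, so Sundays fall on 1, 8, 15, 22, 29; the last is October 29.
23 April 2028 lies within the daylight-saving period (21 February – 29 October), so Keseph is on daylight time, UTC+05:00.
20:45 Keseph − 5h = 15:45 UTC.
At the standard offset (UTC−01:00), 15:45 UTC − 1h = 14:45 Ishur District standard time.
Daylight saving runs 28 April – 15 September; the standard-time date in Ishur District, 23 April 2028, is outside that window, so Ishur District is on standard time at UTC−01:00.
15:45 UTC − 1h = 14:45 Ishur District.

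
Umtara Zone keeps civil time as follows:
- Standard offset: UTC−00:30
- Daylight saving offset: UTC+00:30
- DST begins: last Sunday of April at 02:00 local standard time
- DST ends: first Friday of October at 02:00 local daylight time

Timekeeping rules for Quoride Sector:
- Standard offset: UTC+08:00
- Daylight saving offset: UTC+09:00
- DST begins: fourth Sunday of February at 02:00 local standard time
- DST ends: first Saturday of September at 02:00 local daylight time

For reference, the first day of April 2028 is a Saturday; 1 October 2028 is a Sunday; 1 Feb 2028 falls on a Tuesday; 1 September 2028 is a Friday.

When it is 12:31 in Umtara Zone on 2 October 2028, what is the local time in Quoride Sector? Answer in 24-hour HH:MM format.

20:01

1 April 2028 is a Saturday, so Sundays fall on 2, 9, 16, 23, 30; the last is April 30.
1 October 2028 is a Sunday, so the first Friday is October 6.
2 October 2028 lies within the daylight-saving period (30 April – 6 October), so Umtara Zone is on daylight time, UTC+00:30.
12:31 Umtara Zone − 0h30m = 12:01 UTC.
1 February 2028 is a Tuesday, so the first Sunday is February 6 and the fourth is February 27.
1 September 2028 is a Friday, so the first Saturday is September 2.
At the standard offset (UTC+08:00), 12:01 UTC + 8h = 20:01 Quoride Sector standard time.
The standard-time date in Quoride Sector, 2 October 2028, does not fall between 27 February and 2 September, so daylight saving is not in effect and Quoride Sector is at UTC+08:00.
12:01 UTC + 8h = 20:01 Quoride Sector.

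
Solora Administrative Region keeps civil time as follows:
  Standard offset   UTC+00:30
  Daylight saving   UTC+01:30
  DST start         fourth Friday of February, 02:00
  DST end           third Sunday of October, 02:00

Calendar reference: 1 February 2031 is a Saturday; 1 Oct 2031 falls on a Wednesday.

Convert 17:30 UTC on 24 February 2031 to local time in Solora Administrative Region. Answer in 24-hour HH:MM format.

1 February 2031 is a Saturday, so the first Friday is February 7 and the fourth is February 28.
1 October 2031 is a Wednesday, so the first Sunday is October 5 and the third is October 19.
At the standard offset (UTC+00:30), 17:30 UTC + 0h30m = 18:00 Solora Administrative Region standard time.
Daylight saving runs 28 February – 19 October; the standard-time date in Solora Administrative Region, 24 February 2031, is outside that window, so Solora Administrative Region is on standard time at UTC+00:30.
17:30 UTC + 0h30m = 18:00 local.

18:00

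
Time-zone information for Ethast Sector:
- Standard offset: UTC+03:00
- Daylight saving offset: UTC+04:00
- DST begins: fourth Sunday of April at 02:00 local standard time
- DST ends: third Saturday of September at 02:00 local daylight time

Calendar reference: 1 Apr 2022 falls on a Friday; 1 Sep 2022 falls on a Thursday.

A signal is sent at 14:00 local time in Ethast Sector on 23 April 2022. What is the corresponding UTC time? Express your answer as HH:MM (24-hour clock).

11:00

1 April 2022 is a Friday, so the first Sunday is April 3 and the fourth is April 24.
1 September 2022 is a Thursday, so the first Saturday is September 3 and the third is September 17.
23 April 2022 is outside the daylight-saving period (24 April – 17 September), so Ethast Sector is on standard time, UTC+03:00.
14:00 local − 3h = 11:00 UTC.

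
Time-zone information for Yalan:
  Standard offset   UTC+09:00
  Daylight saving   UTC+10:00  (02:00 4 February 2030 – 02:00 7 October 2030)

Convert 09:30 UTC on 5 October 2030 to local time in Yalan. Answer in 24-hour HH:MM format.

19:30

At the standard offset (UTC+09:00), 09:30 UTC + 9h = 18:30 Yalan standard time.
Daylight saving runs 4 February – 7 October; the standard-time date in Yalan, 5 October 2030, is inside that window, so Yalan is at UTC+10:00.
09:30 UTC + 10h = 19:30 local.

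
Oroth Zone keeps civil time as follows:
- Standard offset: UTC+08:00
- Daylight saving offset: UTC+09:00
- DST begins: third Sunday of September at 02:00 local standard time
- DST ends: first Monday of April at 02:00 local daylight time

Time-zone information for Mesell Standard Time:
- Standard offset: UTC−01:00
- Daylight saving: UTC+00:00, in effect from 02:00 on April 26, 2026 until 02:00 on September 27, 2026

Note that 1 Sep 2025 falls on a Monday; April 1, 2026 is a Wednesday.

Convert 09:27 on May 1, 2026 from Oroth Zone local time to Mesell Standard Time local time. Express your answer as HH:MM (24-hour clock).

01:27

1 September 2025 is a Monday, so the first Sunday is September 7 and the third is September 21.
1 April 2026 is a Wednesday, so the first Monday is April 6.
Daylight saving runs 21 September 2025 – 6 April 2026; May 1, 2026 is outside that window, so Oroth Zone is on standard time at UTC+08:00.
09:27 Oroth Zone − 8h = 01:27 UTC.
At the standard offset (UTC−01:00), 01:27 UTC − 1h = 00:27 Mesell Standard Time standard time.
The standard-time date in Mesell Standard Time, May 1, 2026, lies within the daylight-saving period (26 April – 27 September), so Mesell Standard Time is on daylight time, UTC+00:00.
01:27 UTC + 0h = 01:27 Mesell Standard Time.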